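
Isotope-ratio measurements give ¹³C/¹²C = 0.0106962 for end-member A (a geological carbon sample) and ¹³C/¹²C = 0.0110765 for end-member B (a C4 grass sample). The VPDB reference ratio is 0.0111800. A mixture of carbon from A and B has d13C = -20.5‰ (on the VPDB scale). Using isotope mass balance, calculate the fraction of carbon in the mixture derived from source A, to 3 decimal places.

0.331

δ_A = (0.0106962/0.0111800 − 1)×1000 = (0.956726 − 1)×1000 = -43.274‰
δ_B = (0.0110765/0.0111800 − 1)×1000 = (0.990742 − 1)×1000 = -9.258‰
f_A = (δ_mix − δ_B)/(δ_A − δ_B) = (-20.5 − (-9.258))/(-43.274 − (-9.258))
f_A = -11.242 / -34.016 = 0.3305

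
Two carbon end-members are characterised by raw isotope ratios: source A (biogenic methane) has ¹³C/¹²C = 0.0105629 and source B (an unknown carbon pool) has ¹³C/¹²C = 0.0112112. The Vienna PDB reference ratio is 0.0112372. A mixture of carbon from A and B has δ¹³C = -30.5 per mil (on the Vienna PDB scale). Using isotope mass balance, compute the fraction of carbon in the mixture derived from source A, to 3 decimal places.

0.489

δ_A = (0.0105629/0.0112372 − 1)×1000 = (0.939994 − 1)×1000 = -60.006 per mil
δ_B = (0.0112112/0.0112372 − 1)×1000 = (0.997686 − 1)×1000 = -2.314 per mil
f_A = (δ_mix − δ_B)/(δ_A − δ_B) = (-30.5 − (-2.314))/(-60.006 − (-2.314))
f_A = -28.186 / -57.692 = 0.4886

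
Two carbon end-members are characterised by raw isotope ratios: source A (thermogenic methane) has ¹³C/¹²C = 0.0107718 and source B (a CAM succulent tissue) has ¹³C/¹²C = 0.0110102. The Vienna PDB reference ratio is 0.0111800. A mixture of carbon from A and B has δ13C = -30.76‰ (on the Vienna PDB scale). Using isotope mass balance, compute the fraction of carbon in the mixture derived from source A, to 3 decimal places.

0.730

δ_A = (0.0107718/0.0111800 − 1)×1000 = (0.963488 − 1)×1000 = -36.512‰
δ_B = (0.0110102/0.0111800 − 1)×1000 = (0.984812 − 1)×1000 = -15.188‰
f_A = (δ_mix − δ_B)/(δ_A − δ_B) = (-30.76 − (-15.188))/(-36.512 − (-15.188))
f_A = -15.572 / -21.324 = 0.7303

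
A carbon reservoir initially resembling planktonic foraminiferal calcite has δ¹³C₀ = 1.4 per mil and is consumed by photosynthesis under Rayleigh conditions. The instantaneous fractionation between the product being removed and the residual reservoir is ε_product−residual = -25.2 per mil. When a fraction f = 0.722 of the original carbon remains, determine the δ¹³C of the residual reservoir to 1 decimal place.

Rayleigh residual: δ_res = (δ₀ + 1000)·f^(α−1) − 1000
α = ε/1000 + 1 = 0.97480, so α − 1 = -0.02520
f^(α−1) = 0.722^(-0.02520) = 1.008242
δ_res = (1.4 + 1000) × 1.008242 − 1000 = 1009.654 − 1000 = 9.65 per mil

9.7 per mil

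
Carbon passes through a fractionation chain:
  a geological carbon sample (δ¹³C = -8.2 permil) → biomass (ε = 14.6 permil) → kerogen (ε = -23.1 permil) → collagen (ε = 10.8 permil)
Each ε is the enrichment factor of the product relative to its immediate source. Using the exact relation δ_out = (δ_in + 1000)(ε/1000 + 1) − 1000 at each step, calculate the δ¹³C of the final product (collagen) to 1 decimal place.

step 1: δ = (-8.20 + 1000)·(14.6/1000 + 1) − 1000 = 6.28 permil
step 2: δ = (6.28 + 1000)·(-23.1/1000 + 1) − 1000 = -16.96 permil
step 3: δ = (-16.96 + 1000)·(10.8/1000 + 1) − 1000 = -6.35 permil

-6.3 permil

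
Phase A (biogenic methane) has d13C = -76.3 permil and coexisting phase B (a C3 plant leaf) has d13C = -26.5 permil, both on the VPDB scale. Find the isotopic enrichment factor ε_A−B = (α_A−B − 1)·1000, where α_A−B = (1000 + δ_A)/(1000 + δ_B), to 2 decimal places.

α_A−B = (1000 + -76.3) / (1000 + -26.5) = 923.7 / 973.5 = 0.948844
ε_A−B = (0.948844 − 1) × 1000 = -51.156 permil
(The approximation ε ≈ δ_A − δ_B would give -49.8 permil.)

-51.16 permil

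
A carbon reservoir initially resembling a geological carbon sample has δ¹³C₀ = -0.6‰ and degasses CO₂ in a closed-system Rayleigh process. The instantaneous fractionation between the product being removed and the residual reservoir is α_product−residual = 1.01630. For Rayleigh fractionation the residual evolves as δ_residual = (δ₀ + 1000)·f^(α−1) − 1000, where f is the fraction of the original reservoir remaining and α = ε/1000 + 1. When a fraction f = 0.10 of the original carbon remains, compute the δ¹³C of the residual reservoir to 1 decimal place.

-37.4‰

Rayleigh residual: δ_res = (δ₀ + 1000)·f^(α−1) − 1000
α − 1 = 0.01630
f^(α−1) = 0.10^(0.01630) = 0.963163
δ_res = (-0.6 + 1000) × 0.963163 − 1000 = 962.586 − 1000 = -37.41‰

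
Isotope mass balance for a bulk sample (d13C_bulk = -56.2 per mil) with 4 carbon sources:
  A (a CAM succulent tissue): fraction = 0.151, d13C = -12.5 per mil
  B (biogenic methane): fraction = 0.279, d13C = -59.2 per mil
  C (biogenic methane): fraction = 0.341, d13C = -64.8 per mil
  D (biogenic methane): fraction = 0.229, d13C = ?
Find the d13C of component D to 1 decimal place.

-68.6 per mil

Isotope mass balance: δ_bulk = Σ fᵢ·δᵢ.
-56.2 = 0.151×(-12.5) + 0.279×(-59.2) + 0.341×(-64.8) + 0.229×δ_D
0.229·δ_D = -56.2 − (-40.501) = -15.699
δ_D = -15.699 / 0.229 = -68.55 per mil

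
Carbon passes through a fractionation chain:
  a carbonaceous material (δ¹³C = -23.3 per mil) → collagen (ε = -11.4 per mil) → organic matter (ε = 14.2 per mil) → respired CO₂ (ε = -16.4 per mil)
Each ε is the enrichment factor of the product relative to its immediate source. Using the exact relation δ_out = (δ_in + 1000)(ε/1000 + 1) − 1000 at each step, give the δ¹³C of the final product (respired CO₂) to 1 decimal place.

step 1: δ = (-23.30 + 1000)·(-11.4/1000 + 1) − 1000 = -34.43 per mil
step 2: δ = (-34.43 + 1000)·(14.2/1000 + 1) − 1000 = -20.72 per mil
step 3: δ = (-20.72 + 1000)·(-16.4/1000 + 1) − 1000 = -36.78 per mil

-36.8 per mil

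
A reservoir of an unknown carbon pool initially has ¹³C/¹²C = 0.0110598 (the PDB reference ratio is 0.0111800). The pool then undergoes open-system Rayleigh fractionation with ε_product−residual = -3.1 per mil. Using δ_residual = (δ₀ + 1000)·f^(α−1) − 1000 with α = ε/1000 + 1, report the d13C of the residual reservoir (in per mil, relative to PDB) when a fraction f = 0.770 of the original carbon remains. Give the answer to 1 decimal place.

-9.9 per mil

δ₀ = (0.0110598/0.0111800 − 1)×1000 = (0.989249 − 1)×1000 = -10.751 per mil
α − 1 = ε/1000 = -0.0031
f^(α−1) = 0.770^(-0.0031) = 1.000811
δ_res = (-10.751 + 1000) × 1.000811 − 1000 = 990.051 − 1000 = -9.95 per mil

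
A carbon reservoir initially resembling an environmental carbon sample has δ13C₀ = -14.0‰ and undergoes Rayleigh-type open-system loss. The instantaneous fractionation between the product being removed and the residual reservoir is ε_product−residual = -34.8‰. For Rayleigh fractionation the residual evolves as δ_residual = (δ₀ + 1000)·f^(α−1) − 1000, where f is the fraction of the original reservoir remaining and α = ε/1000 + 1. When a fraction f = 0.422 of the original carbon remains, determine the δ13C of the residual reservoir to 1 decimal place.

16.1‰

Rayleigh residual: δ_res = (δ₀ + 1000)·f^(α−1) − 1000
α = ε/1000 + 1 = 0.96520, so α − 1 = -0.03480
f^(α−1) = 0.422^(-0.03480) = 1.030479
δ_res = (-14.0 + 1000) × 1.030479 − 1000 = 1016.052 − 1000 = 16.05‰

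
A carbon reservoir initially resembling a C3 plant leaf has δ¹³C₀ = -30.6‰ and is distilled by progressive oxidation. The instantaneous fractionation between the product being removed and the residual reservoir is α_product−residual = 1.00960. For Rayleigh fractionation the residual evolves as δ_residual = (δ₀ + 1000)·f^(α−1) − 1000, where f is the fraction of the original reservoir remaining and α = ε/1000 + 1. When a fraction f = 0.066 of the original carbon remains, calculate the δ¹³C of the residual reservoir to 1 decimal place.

Rayleigh residual: δ_res = (δ₀ + 1000)·f^(α−1) − 1000
α − 1 = 0.00960
f^(α−1) = 0.066^(0.00960) = 0.974244
δ_res = (-30.6 + 1000) × 0.974244 − 1000 = 944.432 − 1000 = -55.57‰

-55.6‰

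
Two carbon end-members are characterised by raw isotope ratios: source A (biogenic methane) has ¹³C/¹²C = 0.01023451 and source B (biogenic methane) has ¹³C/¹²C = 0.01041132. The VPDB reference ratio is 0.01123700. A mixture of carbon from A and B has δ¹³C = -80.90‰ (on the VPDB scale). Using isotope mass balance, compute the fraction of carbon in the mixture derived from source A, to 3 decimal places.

0.472

δ_A = (0.01023451/0.01123700 − 1)×1000 = (0.910787 − 1)×1000 = -89.213‰
δ_B = (0.01041132/0.01123700 − 1)×1000 = (0.926521 − 1)×1000 = -73.479‰
f_A = (δ_mix − δ_B)/(δ_A − δ_B) = (-80.90 − (-73.479))/(-89.213 − (-73.479))
f_A = -7.421 / -15.735 = 0.4717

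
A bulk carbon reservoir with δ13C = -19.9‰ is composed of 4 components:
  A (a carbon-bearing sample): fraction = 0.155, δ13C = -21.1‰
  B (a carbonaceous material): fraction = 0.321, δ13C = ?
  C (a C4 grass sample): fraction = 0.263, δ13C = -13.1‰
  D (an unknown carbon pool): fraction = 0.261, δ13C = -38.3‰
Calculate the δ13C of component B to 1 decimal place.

-9.9‰

Isotope mass balance: δ_bulk = Σ fᵢ·δᵢ.
-19.9 = 0.155×(-21.1) + 0.321×δ_B + 0.263×(-13.1) + 0.261×(-38.3)
0.321·δ_B = -19.9 − (-16.712) = -3.188
δ_B = -3.188 / 0.321 = -9.93‰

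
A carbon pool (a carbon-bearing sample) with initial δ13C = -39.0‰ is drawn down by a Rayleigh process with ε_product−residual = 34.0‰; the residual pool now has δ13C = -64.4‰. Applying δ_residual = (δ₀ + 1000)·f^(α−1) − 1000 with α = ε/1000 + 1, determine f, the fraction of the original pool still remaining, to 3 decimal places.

α − 1 = ε/1000 = 0.0340
(δ_res + 1000)/(δ₀ + 1000) = (-64.4 + 1000)/(-39.0 + 1000) = 935.6/961.0 = 0.973569
f = 0.973569^(1/0.0340) = exp(ln(0.973569)/0.0340) = exp(-0.02679/0.0340)
f = exp(-0.7878) = 0.4548

0.455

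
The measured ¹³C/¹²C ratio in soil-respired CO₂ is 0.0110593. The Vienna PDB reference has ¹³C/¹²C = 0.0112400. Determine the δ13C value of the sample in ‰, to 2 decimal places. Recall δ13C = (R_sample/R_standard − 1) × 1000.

δ13C = (R_sample / R_standard − 1) × 1000
R_sample / R_standard = 0.0110593 / 0.0112400 = 0.983923
δ13C = (0.983923 − 1) × 1000 = -16.077‰

-16.08‰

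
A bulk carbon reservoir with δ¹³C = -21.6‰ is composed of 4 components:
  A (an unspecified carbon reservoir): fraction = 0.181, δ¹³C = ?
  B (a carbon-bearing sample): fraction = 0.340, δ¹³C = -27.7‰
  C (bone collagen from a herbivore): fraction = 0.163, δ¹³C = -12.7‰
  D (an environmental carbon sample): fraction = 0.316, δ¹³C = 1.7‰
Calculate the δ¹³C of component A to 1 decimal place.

Isotope mass balance: δ_bulk = Σ fᵢ·δᵢ.
-21.6 = 0.181×δ_A + 0.340×(-27.7) + 0.163×(-12.7) + 0.316×(1.7)
0.181·δ_A = -21.6 − (-10.951) = -10.649
δ_A = -10.649 / 0.181 = -58.83‰

-58.8‰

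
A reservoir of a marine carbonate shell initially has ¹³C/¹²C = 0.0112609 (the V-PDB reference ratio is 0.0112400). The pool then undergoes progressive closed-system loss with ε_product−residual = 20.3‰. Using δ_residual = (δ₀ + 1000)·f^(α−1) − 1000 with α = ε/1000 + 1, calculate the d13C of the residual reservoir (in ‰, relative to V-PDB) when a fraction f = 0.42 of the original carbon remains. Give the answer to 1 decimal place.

-15.6‰

δ₀ = (0.0112609/0.0112400 − 1)×1000 = (1.001859 − 1)×1000 = 1.859‰
α − 1 = ε/1000 = 0.0203
f^(α−1) = 0.42^(0.0203) = 0.982544
δ_res = (1.859 + 1000) × 0.982544 − 1000 = 984.371 − 1000 = -15.63‰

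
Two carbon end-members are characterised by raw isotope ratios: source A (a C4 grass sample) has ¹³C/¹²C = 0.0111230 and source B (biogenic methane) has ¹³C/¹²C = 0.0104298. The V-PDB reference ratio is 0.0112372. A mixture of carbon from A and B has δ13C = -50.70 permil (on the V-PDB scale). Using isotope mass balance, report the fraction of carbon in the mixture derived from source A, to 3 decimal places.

δ_A = (0.0111230/0.0112372 − 1)×1000 = (0.989837 − 1)×1000 = -10.163 permil
δ_B = (0.0104298/0.0112372 − 1)×1000 = (0.928149 − 1)×1000 = -71.851 permil
f_A = (δ_mix − δ_B)/(δ_A − δ_B) = (-50.70 − (-71.851))/(-10.163 − (-71.851))
f_A = 21.151 / 61.688 = 0.3429

0.343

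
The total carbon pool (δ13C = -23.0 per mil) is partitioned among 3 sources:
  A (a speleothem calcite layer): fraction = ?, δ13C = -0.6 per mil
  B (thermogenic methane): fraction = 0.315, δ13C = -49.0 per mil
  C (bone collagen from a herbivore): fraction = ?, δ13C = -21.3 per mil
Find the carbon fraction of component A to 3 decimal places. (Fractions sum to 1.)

0.339

Let f_A and f_C be the unknown fractions; fractions sum to 1 so f_A + f_C = 0.685.
Mass balance: Σ fᵢ·δᵢ = δ_bulk ⇒ f_A·(-0.6) + f_C·(-21.3) = -23.0 − (-15.435) = -7.565
Substitute f_C = 0.685 − f_A:
f_A·(-0.6 − -21.3) = -7.565 − 0.685×(-21.3) = 7.026
f_A = 7.026 / 20.7 = 0.3394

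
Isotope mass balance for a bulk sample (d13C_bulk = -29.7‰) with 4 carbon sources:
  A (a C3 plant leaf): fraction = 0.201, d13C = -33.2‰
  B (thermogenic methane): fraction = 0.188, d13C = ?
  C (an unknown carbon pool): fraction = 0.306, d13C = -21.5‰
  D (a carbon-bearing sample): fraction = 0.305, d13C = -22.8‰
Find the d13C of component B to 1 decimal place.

-50.5‰

Isotope mass balance: δ_bulk = Σ fᵢ·δᵢ.
-29.7 = 0.201×(-33.2) + 0.188×δ_B + 0.306×(-21.5) + 0.305×(-22.8)
0.188·δ_B = -29.7 − (-20.206) = -9.494
δ_B = -9.494 / 0.188 = -50.50‰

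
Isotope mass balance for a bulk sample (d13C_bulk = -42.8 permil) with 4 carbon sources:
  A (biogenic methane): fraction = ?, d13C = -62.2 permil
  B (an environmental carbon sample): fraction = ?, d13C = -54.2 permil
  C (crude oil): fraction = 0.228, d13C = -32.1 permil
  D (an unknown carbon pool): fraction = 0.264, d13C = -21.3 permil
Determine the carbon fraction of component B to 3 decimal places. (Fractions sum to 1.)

0.217

Let f_B and f_A be the unknown fractions; fractions sum to 1 so f_B + f_A = 0.508.
Mass balance: Σ fᵢ·δᵢ = δ_bulk ⇒ f_B·(-54.2) + f_A·(-62.2) = -42.8 − (-12.942) = -29.858
Substitute f_A = 0.508 − f_B:
f_B·(-54.2 − -62.2) = -29.858 − 0.508×(-62.2) = 1.740
f_B = 1.740 / 8.0 = 0.2175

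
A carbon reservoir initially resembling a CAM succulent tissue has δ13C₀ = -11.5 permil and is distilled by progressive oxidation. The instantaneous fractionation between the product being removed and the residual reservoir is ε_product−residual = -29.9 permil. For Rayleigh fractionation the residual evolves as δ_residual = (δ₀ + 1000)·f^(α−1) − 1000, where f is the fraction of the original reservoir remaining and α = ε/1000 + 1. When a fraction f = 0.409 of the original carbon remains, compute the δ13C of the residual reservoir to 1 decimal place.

15.3 permil

Rayleigh residual: δ_res = (δ₀ + 1000)·f^(α−1) − 1000
α = ε/1000 + 1 = 0.97010, so α − 1 = -0.02990
f^(α−1) = 0.409^(-0.02990) = 1.027092
δ_res = (-11.5 + 1000) × 1.027092 − 1000 = 1015.281 − 1000 = 15.28 permil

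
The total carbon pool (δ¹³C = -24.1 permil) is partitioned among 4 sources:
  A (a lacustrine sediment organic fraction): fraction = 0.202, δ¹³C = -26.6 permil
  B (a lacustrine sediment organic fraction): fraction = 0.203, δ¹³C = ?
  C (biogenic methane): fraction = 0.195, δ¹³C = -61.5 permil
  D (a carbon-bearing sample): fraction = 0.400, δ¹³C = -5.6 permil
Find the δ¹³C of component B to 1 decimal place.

Isotope mass balance: δ_bulk = Σ fᵢ·δᵢ.
-24.1 = 0.202×(-26.6) + 0.203×δ_B + 0.195×(-61.5) + 0.400×(-5.6)
0.203·δ_B = -24.1 − (-19.606) = -4.494
δ_B = -4.494 / 0.203 = -22.14 permil

-22.1 permil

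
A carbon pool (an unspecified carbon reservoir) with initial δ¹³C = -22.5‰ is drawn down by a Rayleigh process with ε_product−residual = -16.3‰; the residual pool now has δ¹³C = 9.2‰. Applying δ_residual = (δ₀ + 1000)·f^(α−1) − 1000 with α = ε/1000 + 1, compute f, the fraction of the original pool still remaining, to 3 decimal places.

α − 1 = ε/1000 = -0.0163
(δ_res + 1000)/(δ₀ + 1000) = (9.2 + 1000)/(-22.5 + 1000) = 1009.2/977.5 = 1.032430
f = 1.032430^(1/-0.0163) = exp(ln(1.032430)/-0.0163) = exp(0.03191/-0.0163)
f = exp(-1.9580) = 0.1411

0.141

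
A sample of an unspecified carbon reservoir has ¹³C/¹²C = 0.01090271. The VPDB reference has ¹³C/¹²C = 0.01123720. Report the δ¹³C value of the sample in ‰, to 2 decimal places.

-29.77‰

δ¹³C = (R_sample / R_standard − 1) × 1000
R_sample / R_standard = 0.01090271 / 0.01123720 = 0.970234
δ¹³C = (0.970234 − 1) × 1000 = -29.766‰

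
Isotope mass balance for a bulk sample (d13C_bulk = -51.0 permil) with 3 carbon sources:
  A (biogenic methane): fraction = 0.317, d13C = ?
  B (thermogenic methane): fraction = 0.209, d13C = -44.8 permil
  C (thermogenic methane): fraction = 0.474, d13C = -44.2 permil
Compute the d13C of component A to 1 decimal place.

-65.3 permil

Isotope mass balance: δ_bulk = Σ fᵢ·δᵢ.
-51.0 = 0.317×δ_A + 0.209×(-44.8) + 0.474×(-44.2)
0.317·δ_A = -51.0 − (-30.314) = -20.686
δ_A = -20.686 / 0.317 = -65.26 permil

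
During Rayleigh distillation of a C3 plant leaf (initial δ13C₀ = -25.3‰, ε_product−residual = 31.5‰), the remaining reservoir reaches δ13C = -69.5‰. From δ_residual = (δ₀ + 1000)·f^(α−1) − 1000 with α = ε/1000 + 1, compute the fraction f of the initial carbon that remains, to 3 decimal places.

0.229

α − 1 = ε/1000 = 0.0315
(δ_res + 1000)/(δ₀ + 1000) = (-69.5 + 1000)/(-25.3 + 1000) = 930.5/974.7 = 0.954653
f = 0.954653^(1/0.0315) = exp(ln(0.954653)/0.0315) = exp(-0.04641/0.0315)
f = exp(-1.4733) = 0.2292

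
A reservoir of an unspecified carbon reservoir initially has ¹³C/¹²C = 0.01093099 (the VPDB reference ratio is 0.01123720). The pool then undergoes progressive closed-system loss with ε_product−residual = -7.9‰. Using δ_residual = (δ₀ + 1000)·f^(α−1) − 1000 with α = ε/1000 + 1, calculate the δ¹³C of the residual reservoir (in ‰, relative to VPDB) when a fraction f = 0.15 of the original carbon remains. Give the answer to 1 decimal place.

-12.6‰

δ₀ = (0.01093099/0.01123720 − 1)×1000 = (0.972750 − 1)×1000 = -27.250‰
α − 1 = ε/1000 = -0.0079
f^(α−1) = 0.15^(-0.0079) = 1.015100
δ_res = (-27.250 + 1000) × 1.015100 − 1000 = 987.439 − 1000 = -12.56‰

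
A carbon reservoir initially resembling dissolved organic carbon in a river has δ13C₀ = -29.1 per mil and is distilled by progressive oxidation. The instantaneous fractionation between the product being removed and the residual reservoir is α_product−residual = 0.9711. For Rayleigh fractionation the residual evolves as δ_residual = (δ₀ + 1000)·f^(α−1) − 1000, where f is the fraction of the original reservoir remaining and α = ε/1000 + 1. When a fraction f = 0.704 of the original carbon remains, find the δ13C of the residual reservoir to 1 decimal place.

Rayleigh residual: δ_res = (δ₀ + 1000)·f^(α−1) − 1000
α − 1 = -0.02890
f^(α−1) = 0.704^(-0.02890) = 1.010195
δ_res = (-29.1 + 1000) × 1.010195 − 1000 = 980.798 − 1000 = -19.20 per mil

-19.2 per mil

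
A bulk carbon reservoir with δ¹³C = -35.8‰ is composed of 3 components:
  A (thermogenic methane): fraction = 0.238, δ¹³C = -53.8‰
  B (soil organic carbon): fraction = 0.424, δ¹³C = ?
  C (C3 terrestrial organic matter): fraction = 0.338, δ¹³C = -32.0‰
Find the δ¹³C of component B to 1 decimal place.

-28.7‰

Isotope mass balance: δ_bulk = Σ fᵢ·δᵢ.
-35.8 = 0.238×(-53.8) + 0.424×δ_B + 0.338×(-32.0)
0.424·δ_B = -35.8 − (-23.620) = -12.180
δ_B = -12.180 / 0.424 = -28.73‰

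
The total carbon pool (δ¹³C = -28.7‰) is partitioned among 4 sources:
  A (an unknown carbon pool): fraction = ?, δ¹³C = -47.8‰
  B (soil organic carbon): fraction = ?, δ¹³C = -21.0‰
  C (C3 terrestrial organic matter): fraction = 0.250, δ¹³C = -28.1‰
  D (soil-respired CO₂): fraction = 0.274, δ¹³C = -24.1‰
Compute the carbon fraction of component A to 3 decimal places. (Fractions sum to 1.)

Let f_A and f_B be the unknown fractions; fractions sum to 1 so f_A + f_B = 0.476.
Mass balance: Σ fᵢ·δᵢ = δ_bulk ⇒ f_A·(-47.8) + f_B·(-21.0) = -28.7 − (-13.628) = -15.072
Substitute f_B = 0.476 − f_A:
f_A·(-47.8 − -21.0) = -15.072 − 0.476×(-21.0) = -5.076
f_A = -5.076 / -26.8 = 0.1894

0.189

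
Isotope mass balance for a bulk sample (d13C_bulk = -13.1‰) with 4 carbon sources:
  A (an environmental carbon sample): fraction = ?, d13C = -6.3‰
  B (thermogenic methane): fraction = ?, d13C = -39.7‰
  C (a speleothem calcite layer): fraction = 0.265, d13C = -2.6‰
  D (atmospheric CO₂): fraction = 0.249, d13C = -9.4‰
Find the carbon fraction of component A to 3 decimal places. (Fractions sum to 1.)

Let f_A and f_B be the unknown fractions; fractions sum to 1 so f_A + f_B = 0.486.
Mass balance: Σ fᵢ·δᵢ = δ_bulk ⇒ f_A·(-6.3) + f_B·(-39.7) = -13.1 − (-3.030) = -10.070
Substitute f_B = 0.486 − f_A:
f_A·(-6.3 − -39.7) = -10.070 − 0.486×(-39.7) = 9.224
f_A = 9.224 / 33.4 = 0.2762

0.276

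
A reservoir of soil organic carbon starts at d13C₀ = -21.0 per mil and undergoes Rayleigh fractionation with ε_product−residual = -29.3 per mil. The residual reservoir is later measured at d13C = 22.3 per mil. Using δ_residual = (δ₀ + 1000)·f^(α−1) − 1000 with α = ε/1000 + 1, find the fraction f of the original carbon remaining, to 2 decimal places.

0.23

α − 1 = ε/1000 = -0.0293
(δ_res + 1000)/(δ₀ + 1000) = (22.3 + 1000)/(-21.0 + 1000) = 1022.3/979.0 = 1.044229
f = 1.044229^(1/-0.0293) = exp(ln(1.044229)/-0.0293) = exp(0.04328/-0.0293)
f = exp(-1.4771) = 0.2283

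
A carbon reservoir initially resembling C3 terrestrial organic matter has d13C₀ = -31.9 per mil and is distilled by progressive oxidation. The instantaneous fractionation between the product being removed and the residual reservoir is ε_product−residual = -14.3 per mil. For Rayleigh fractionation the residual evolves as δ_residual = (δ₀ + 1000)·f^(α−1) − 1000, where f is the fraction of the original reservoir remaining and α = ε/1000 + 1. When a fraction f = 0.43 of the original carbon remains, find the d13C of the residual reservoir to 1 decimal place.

Rayleigh residual: δ_res = (δ₀ + 1000)·f^(α−1) − 1000
α = ε/1000 + 1 = 0.98570, so α − 1 = -0.01430
f^(α−1) = 0.43^(-0.01430) = 1.012142
δ_res = (-31.9 + 1000) × 1.012142 − 1000 = 979.855 − 1000 = -20.15 per mil

-20.1 per mil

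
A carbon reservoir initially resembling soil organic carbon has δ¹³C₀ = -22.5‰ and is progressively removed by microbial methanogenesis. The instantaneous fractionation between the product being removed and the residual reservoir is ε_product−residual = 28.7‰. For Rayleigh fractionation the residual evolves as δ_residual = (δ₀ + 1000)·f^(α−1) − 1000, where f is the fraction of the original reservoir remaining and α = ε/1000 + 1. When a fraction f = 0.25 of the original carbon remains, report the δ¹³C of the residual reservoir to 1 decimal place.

-60.6‰

Rayleigh residual: δ_res = (δ₀ + 1000)·f^(α−1) − 1000
α = ε/1000 + 1 = 1.02870, so α − 1 = 0.02870
f^(α−1) = 0.25^(0.02870) = 0.960994
δ_res = (-22.5 + 1000) × 0.960994 − 1000 = 939.372 − 1000 = -60.63‰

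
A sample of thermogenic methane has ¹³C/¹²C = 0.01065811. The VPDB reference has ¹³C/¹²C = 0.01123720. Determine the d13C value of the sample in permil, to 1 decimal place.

d13C = (R_sample / R_standard − 1) × 1000
R_sample / R_standard = 0.01065811 / 0.01123720 = 0.948467
d13C = (0.948467 − 1) × 1000 = -51.53 permil

-51.5 permil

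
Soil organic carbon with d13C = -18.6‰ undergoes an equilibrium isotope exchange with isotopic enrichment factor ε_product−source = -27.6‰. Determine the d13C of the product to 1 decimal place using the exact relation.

Exactly, δ_product = (δ_source + 1000)·(ε/1000 + 1) − 1000.
δ_product = (-18.6 + 1000) × (-27.6/1000 + 1) − 1000
δ_product = -45.69‰

-45.7‰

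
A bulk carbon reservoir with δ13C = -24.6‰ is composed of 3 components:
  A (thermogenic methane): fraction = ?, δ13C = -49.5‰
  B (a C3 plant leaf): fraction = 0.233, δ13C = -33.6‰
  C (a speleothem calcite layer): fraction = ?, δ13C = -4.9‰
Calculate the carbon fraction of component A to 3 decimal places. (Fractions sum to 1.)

Let f_A and f_C be the unknown fractions; fractions sum to 1 so f_A + f_C = 0.767.
Mass balance: Σ fᵢ·δᵢ = δ_bulk ⇒ f_A·(-49.5) + f_C·(-4.9) = -24.6 − (-7.829) = -16.771
Substitute f_C = 0.767 − f_A:
f_A·(-49.5 − -4.9) = -16.771 − 0.767×(-4.9) = -13.013
f_A = -13.013 / -44.6 = 0.2918

0.292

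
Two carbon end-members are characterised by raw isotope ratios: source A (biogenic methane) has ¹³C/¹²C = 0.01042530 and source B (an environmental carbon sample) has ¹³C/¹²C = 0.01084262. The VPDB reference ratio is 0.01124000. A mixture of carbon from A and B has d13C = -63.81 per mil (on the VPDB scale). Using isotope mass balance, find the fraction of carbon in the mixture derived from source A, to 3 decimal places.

δ_A = (0.01042530/0.01124000 − 1)×1000 = (0.927518 − 1)×1000 = -72.482 per mil
δ_B = (0.01084262/0.01124000 − 1)×1000 = (0.964646 − 1)×1000 = -35.354 per mil
f_A = (δ_mix − δ_B)/(δ_A − δ_B) = (-63.81 − (-35.354))/(-72.482 − (-35.354))
f_A = -28.456 / -37.128 = 0.7664

0.766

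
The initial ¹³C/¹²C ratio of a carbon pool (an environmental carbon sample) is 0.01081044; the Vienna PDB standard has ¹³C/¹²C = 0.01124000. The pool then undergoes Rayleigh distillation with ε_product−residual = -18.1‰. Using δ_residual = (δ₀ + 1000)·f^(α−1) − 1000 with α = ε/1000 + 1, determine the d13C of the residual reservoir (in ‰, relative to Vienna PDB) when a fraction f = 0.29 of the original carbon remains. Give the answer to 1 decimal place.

δ₀ = (0.01081044/0.01124000 − 1)×1000 = (0.961783 − 1)×1000 = -38.217‰
α − 1 = ε/1000 = -0.0181
f^(α−1) = 0.29^(-0.0181) = 1.022658
δ_res = (-38.217 + 1000) × 1.022658 − 1000 = 983.575 − 1000 = -16.42‰

-16.4‰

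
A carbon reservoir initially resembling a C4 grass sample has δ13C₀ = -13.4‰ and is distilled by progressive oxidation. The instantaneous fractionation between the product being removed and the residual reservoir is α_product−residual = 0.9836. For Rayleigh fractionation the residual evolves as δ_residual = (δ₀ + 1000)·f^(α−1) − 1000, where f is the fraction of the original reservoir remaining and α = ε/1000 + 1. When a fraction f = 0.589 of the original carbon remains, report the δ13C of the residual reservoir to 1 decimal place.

-4.8‰

Rayleigh residual: δ_res = (δ₀ + 1000)·f^(α−1) − 1000
α − 1 = -0.01640
f^(α−1) = 0.589^(-0.01640) = 1.008719
δ_res = (-13.4 + 1000) × 1.008719 − 1000 = 995.202 − 1000 = -4.80‰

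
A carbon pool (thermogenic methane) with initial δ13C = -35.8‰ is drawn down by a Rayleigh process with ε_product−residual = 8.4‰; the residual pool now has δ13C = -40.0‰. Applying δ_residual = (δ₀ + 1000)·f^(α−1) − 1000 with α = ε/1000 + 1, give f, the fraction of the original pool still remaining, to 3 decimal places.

0.595

α − 1 = ε/1000 = 0.0084
(δ_res + 1000)/(δ₀ + 1000) = (-40.0 + 1000)/(-35.8 + 1000) = 960.0/964.2 = 0.995644
f = 0.995644^(1/0.0084) = exp(ln(0.995644)/0.0084) = exp(-0.00437/0.0084)
f = exp(-0.5197) = 0.5947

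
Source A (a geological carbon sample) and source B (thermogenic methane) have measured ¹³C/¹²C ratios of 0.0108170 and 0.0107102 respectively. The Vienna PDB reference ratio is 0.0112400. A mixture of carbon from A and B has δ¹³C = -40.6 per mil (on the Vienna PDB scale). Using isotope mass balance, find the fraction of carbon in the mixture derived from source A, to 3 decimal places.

δ_A = (0.0108170/0.0112400 − 1)×1000 = (0.962367 − 1)×1000 = -37.633 per mil
δ_B = (0.0107102/0.0112400 − 1)×1000 = (0.952865 − 1)×1000 = -47.135 per mil
f_A = (δ_mix − δ_B)/(δ_A − δ_B) = (-40.6 − (-47.135))/(-37.633 − (-47.135))
f_A = 6.535 / 9.502 = 0.6878

0.688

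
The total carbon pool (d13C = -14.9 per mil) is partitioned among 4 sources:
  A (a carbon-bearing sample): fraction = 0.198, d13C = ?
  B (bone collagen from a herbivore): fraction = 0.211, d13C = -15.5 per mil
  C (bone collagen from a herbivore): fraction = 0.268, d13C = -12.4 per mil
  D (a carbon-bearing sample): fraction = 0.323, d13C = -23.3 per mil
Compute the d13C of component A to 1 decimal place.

-3.9 per mil

Isotope mass balance: δ_bulk = Σ fᵢ·δᵢ.
-14.9 = 0.198×δ_A + 0.211×(-15.5) + 0.268×(-12.4) + 0.323×(-23.3)
0.198·δ_A = -14.9 − (-14.120) = -0.780
δ_A = -0.780 / 0.198 = -3.94 per mil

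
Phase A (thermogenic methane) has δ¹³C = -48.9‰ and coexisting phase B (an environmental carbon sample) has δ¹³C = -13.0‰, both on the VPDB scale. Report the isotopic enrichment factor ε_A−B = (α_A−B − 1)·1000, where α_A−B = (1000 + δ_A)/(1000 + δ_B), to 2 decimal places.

α_A−B = (1000 + -48.9) / (1000 + -13.0) = 951.1 / 987.0 = 0.963627
ε_A−B = (0.963627 − 1) × 1000 = -36.373‰
(The approximation ε ≈ δ_A − δ_B would give -35.9‰.)

-36.37‰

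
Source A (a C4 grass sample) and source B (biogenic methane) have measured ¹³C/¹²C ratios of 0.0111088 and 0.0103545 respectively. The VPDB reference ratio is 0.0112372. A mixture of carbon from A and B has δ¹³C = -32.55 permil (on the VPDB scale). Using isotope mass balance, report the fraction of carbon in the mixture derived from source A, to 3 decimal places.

0.685

δ_A = (0.0111088/0.0112372 − 1)×1000 = (0.988574 − 1)×1000 = -11.426 permil
δ_B = (0.0103545/0.0112372 − 1)×1000 = (0.921448 − 1)×1000 = -78.552 permil
f_A = (δ_mix − δ_B)/(δ_A − δ_B) = (-32.55 − (-78.552))/(-11.426 − (-78.552))
f_A = 46.002 / 67.125 = 0.6853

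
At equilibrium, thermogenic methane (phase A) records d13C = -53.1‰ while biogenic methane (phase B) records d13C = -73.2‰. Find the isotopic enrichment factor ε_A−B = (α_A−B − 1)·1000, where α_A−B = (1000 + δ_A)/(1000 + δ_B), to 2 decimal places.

α_A−B = (1000 + -53.1) / (1000 + -73.2) = 946.9 / 926.8 = 1.021688
ε_A−B = (1.021688 − 1) × 1000 = 21.688‰
(The approximation ε ≈ δ_A − δ_B would give 20.1‰.)

21.69‰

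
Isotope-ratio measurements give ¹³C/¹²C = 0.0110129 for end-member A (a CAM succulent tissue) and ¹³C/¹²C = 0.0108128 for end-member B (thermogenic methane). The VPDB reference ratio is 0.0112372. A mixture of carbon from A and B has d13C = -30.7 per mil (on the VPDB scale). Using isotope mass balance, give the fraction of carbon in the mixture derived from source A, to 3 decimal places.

0.397

δ_A = (0.0110129/0.0112372 − 1)×1000 = (0.980040 − 1)×1000 = -19.960 per mil
δ_B = (0.0108128/0.0112372 − 1)×1000 = (0.962233 − 1)×1000 = -37.767 per mil
f_A = (δ_mix − δ_B)/(δ_A − δ_B) = (-30.7 − (-37.767))/(-19.960 − (-37.767))
f_A = 7.067 / 17.807 = 0.3969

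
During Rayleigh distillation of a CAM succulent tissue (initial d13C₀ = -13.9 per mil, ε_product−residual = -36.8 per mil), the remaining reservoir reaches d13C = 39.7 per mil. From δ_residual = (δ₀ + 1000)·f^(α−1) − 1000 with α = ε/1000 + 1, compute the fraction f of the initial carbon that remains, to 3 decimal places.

α − 1 = ε/1000 = -0.0368
(δ_res + 1000)/(δ₀ + 1000) = (39.7 + 1000)/(-13.9 + 1000) = 1039.7/986.1 = 1.054356
f = 1.054356^(1/-0.0368) = exp(ln(1.054356)/-0.0368) = exp(0.05293/-0.0368)
f = exp(-1.4383) = 0.2373

0.237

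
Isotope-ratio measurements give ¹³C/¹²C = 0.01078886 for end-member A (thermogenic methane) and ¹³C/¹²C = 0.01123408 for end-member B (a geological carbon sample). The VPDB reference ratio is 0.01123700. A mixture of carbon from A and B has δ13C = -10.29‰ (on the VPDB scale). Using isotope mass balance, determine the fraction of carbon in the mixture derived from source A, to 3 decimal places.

δ_A = (0.01078886/0.01123700 − 1)×1000 = (0.960119 − 1)×1000 = -39.881‰
δ_B = (0.01123408/0.01123700 − 1)×1000 = (0.999740 − 1)×1000 = -0.260‰
f_A = (δ_mix − δ_B)/(δ_A − δ_B) = (-10.29 − (-0.260))/(-39.881 − (-0.260))
f_A = -10.030 / -39.621 = 0.2532

0.253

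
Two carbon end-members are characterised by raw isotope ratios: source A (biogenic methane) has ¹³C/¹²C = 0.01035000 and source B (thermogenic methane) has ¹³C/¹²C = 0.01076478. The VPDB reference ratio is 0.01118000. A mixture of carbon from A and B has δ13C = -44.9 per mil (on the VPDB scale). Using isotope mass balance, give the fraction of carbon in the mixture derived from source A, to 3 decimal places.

δ_A = (0.01035000/0.01118000 − 1)×1000 = (0.925760 − 1)×1000 = -74.240 per mil
δ_B = (0.01076478/0.01118000 − 1)×1000 = (0.962860 − 1)×1000 = -37.140 per mil
f_A = (δ_mix − δ_B)/(δ_A − δ_B) = (-44.9 − (-37.140))/(-74.240 − (-37.140))
f_A = -7.760 / -37.100 = 0.2092

0.209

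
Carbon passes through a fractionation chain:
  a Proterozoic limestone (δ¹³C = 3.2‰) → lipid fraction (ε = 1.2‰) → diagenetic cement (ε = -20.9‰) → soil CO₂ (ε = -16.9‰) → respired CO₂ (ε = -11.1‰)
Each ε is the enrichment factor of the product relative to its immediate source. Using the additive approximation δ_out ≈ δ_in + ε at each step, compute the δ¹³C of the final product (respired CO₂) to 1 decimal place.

-44.5‰

step 1: δ ≈ 3.2 + (1.2) = 4.4‰
step 2: δ ≈ 4.4 + (-20.9) = -16.5‰
step 3: δ ≈ -16.5 + (-16.9) = -33.4‰
step 4: δ ≈ -33.4 + (-11.1) = -44.5‰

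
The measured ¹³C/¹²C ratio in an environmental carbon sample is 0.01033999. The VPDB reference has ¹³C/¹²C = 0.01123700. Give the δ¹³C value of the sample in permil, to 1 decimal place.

-79.8 permil

δ¹³C = (R_sample / R_standard − 1) × 1000
R_sample / R_standard = 0.01033999 / 0.01123700 = 0.920174
δ¹³C = (0.920174 − 1) × 1000 = -79.83 permil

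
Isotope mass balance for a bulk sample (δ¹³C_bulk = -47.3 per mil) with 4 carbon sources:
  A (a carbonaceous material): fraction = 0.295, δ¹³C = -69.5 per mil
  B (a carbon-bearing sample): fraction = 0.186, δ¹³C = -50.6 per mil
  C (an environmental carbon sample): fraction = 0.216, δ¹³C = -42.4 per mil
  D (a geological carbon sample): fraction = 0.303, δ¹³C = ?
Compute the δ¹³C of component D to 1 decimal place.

-27.2 per mil

Isotope mass balance: δ_bulk = Σ fᵢ·δᵢ.
-47.3 = 0.295×(-69.5) + 0.186×(-50.6) + 0.216×(-42.4) + 0.303×δ_D
0.303·δ_D = -47.3 − (-39.072) = -8.227
δ_D = -8.227 / 0.303 = -27.15 per mil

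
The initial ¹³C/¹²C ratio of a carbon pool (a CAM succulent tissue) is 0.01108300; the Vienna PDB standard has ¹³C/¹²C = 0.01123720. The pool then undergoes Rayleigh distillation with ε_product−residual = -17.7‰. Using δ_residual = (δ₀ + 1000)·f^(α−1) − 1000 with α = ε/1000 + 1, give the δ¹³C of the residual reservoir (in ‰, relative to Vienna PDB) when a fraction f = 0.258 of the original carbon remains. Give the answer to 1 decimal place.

10.2‰

δ₀ = (0.01108300/0.01123720 − 1)×1000 = (0.986278 − 1)×1000 = -13.722‰
α − 1 = ε/1000 = -0.0177
f^(α−1) = 0.258^(-0.0177) = 1.024270
δ_res = (-13.722 + 1000) × 1.024270 − 1000 = 1010.214 − 1000 = 10.21‰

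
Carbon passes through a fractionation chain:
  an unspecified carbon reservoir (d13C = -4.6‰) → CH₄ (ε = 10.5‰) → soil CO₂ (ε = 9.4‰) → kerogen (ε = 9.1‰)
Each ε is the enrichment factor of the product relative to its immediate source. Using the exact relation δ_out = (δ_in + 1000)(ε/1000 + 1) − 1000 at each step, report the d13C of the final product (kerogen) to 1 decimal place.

step 1: δ = (-4.60 + 1000)·(10.5/1000 + 1) − 1000 = 5.85‰
step 2: δ = (5.85 + 1000)·(9.4/1000 + 1) − 1000 = 15.31‰
step 3: δ = (15.31 + 1000)·(9.1/1000 + 1) − 1000 = 24.55‰

24.5‰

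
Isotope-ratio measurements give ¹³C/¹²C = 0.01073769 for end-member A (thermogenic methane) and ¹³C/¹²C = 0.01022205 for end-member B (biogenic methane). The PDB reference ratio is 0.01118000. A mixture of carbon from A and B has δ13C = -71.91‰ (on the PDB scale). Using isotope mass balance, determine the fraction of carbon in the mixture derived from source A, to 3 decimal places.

δ_A = (0.01073769/0.01118000 − 1)×1000 = (0.960437 − 1)×1000 = -39.563‰
δ_B = (0.01022205/0.01118000 − 1)×1000 = (0.914316 − 1)×1000 = -85.684‰
f_A = (δ_mix − δ_B)/(δ_A − δ_B) = (-71.91 − (-85.684))/(-39.563 − (-85.684))
f_A = 13.774 / 46.122 = 0.2987

0.299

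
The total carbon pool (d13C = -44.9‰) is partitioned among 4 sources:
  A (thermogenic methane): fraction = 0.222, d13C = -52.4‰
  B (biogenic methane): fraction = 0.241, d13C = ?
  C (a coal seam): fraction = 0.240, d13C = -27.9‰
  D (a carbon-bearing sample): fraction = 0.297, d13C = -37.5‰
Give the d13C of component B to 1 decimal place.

-64.0‰

Isotope mass balance: δ_bulk = Σ fᵢ·δᵢ.
-44.9 = 0.222×(-52.4) + 0.241×δ_B + 0.240×(-27.9) + 0.297×(-37.5)
0.241·δ_B = -44.9 − (-29.466) = -15.434
δ_B = -15.434 / 0.241 = -64.04‰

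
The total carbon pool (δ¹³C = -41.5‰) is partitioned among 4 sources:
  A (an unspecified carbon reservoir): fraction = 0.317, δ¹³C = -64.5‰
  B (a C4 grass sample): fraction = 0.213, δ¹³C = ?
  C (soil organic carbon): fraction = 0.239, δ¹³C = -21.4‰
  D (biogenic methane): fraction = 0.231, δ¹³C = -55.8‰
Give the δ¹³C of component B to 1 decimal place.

Isotope mass balance: δ_bulk = Σ fᵢ·δᵢ.
-41.5 = 0.317×(-64.5) + 0.213×δ_B + 0.239×(-21.4) + 0.231×(-55.8)
0.213·δ_B = -41.5 − (-38.451) = -3.049
δ_B = -3.049 / 0.213 = -14.32‰

-14.3‰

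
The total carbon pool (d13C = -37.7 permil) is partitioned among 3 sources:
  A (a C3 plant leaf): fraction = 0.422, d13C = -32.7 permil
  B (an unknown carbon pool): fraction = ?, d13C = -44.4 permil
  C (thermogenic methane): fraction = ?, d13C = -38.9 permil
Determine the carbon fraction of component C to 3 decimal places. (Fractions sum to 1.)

Let f_C and f_B be the unknown fractions; fractions sum to 1 so f_C + f_B = 0.578.
Mass balance: Σ fᵢ·δᵢ = δ_bulk ⇒ f_C·(-38.9) + f_B·(-44.4) = -37.7 − (-13.799) = -23.901
Substitute f_B = 0.578 − f_C:
f_C·(-38.9 − -44.4) = -23.901 − 0.578×(-44.4) = 1.763
f_C = 1.763 / 5.5 = 0.3205

0.320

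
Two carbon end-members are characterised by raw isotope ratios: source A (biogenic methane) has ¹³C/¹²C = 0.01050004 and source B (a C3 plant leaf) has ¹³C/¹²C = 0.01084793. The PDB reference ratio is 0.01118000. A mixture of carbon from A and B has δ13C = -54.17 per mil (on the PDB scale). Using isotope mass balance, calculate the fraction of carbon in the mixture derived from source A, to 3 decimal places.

0.786

δ_A = (0.01050004/0.01118000 − 1)×1000 = (0.939181 − 1)×1000 = -60.819 per mil
δ_B = (0.01084793/0.01118000 − 1)×1000 = (0.970298 − 1)×1000 = -29.702 per mil
f_A = (δ_mix − δ_B)/(δ_A − δ_B) = (-54.17 − (-29.702))/(-60.819 − (-29.702))
f_A = -24.468 / -31.117 = 0.7863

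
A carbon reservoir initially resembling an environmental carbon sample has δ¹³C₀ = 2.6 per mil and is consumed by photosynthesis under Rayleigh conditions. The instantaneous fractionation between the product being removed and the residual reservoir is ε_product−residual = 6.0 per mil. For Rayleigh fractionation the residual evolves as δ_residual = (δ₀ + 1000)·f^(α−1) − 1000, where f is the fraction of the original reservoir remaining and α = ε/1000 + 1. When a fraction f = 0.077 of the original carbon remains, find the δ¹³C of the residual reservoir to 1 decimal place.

-12.7 per mil

Rayleigh residual: δ_res = (δ₀ + 1000)·f^(α−1) − 1000
α = ε/1000 + 1 = 1.00600, so α − 1 = 0.00600
f^(α−1) = 0.077^(0.00600) = 0.984734
δ_res = (2.6 + 1000) × 0.984734 − 1000 = 987.294 − 1000 = -12.71 per mil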